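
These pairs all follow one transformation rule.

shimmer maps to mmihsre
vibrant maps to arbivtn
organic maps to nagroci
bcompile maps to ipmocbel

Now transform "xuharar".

rahuxra

The rule is to move the last 2 characters to the front (rotate right by 2), then reverse the string.
For "xuharar", step one produces "arxuhar"; step two turns that into "rahuxra".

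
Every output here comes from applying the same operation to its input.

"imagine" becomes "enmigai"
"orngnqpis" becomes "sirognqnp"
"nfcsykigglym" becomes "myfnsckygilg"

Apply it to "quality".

ytuqlai

Rule — move the last 2 characters to the front (rotate right by 2), then swap each adjacent pair of characters (1↔2, 3↔4, ...).
Starting from "quality": after the first operation, "tyquali"; after the second, "ytuqlai".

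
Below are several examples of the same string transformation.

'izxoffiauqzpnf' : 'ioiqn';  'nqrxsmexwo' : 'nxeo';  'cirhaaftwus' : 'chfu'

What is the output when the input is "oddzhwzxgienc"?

ozzic

In each case the input is transformed by: keep one character in every 3, starting at position 1 (positions 1st, 4th, 7th, ...).
Applying that to "oddzhwzxgienc" gives "ozzic".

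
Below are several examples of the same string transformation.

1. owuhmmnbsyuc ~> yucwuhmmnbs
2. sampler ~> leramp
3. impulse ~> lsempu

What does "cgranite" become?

The transformation: delete the first character, then move the last 3 characters to the front (rotate right by 3).
Applying both steps to "cgranite": "granite", then "itegran".

itegran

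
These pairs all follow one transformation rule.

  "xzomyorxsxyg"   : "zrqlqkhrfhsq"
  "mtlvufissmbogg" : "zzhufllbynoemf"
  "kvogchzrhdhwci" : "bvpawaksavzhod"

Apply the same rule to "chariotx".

qmhbktav

In each case the input is transformed by: shift every letter 7 places backward in the alphabet (wrapping around), then reverse the string.
"chariotx" → "vatkbhmq" → "qmhbktav".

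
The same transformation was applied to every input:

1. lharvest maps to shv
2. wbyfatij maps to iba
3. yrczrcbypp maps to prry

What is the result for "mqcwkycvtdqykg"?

Rule — move the last 2 characters to the front (rotate right by 2), then keep one character in every 3, starting at position 1 (positions 1st, 4th, 7th, ...).
For "mqcwkycvtdqykg", step one produces "kgmqcwkycvtdqy"; step two turns that into "kqkvq".

kqkvq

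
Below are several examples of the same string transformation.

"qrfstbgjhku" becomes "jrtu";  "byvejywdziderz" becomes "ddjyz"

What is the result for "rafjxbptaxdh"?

adtx

In each case the input is transformed by: keep one character in every 3, starting at position 2 (positions 2nd, 5th, 8th, ...), then sort the characters into alphabetical order.
Doing the same to "rafjxbptaxdh": "adtx".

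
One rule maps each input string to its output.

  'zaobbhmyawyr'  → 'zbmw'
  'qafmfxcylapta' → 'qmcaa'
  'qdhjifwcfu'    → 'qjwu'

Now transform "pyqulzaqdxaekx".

The rule is to keep one character in every 3, starting at position 1 (positions 1st, 4th, 7th, ...).
On "pyqulzaqdxaekx" that produces "puaxk".

puaxk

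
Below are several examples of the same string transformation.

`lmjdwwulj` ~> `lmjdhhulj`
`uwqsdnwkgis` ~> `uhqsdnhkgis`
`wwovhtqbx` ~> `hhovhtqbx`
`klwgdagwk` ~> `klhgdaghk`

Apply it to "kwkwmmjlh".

khkhmmjlh

The transformation: replace every "w" with "h".
For "kwkwmmjlh" the result is "khkhmmjlh".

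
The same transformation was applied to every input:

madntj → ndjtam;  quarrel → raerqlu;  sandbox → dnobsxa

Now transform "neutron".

tuornne

Each output is the input with this applied: move the first 2 characters to the end (rotate left by 2), then swap each adjacent pair of characters (1↔2, 3↔4, ...).
On "neutron": the first step gives "utronne", and the second then gives "tuornne".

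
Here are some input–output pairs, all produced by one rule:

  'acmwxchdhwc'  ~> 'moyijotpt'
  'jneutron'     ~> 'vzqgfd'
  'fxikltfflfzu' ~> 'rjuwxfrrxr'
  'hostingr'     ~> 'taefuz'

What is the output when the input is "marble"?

ymdn

Looking at the pairs, the operation is to delete the last 2 characters, then shift every letter 12 places forward in the alphabet (wrapping around).
For "marble", step one produces "marb"; step two turns that into "ymdn".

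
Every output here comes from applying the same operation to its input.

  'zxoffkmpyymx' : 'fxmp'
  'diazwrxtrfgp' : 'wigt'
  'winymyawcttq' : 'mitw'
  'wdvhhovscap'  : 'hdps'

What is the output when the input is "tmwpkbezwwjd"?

kmjz

The transformation: keep one character in every 3, starting at position 2 (positions 2nd, 5th, 8th, ...), then swap each adjacent pair of characters (1↔2, 3↔4, ...).
Starting from "tmwpkbezwwjd": after the first operation, "mkzj"; after the second, "kmjz".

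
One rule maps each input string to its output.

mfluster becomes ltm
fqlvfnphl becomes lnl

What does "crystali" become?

The rule is to move the first character to the end, then keep one character in every 3, starting at position 2 (positions 2nd, 5th, 8th, ...).
Doing the same to "crystali": "yac".
(Check on "mfluster": → "flusterm" → "ltm" ✓)

yac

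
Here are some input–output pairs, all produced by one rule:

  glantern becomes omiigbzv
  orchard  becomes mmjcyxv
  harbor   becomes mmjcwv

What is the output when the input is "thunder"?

pomiczy

Looking at the pairs, the operation is to sort the characters into reverse alphabetical order, then shift every letter 5 places backward in the alphabet (wrapping around).
Applying both steps to "thunder": "utrnhed", then "pomiczy".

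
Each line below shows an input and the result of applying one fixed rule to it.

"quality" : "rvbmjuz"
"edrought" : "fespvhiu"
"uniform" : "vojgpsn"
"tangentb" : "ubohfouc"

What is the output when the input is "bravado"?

What's happening: shift every letter 1 place forward in the alphabet (wrapping around).
On "bravado" that produces "csbwbep".

csbwbep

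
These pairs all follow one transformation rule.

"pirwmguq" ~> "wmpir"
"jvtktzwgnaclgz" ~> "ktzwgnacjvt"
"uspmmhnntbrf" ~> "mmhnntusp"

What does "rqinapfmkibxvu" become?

napfmkibrqi

Each output is the input with this applied: delete the last 3 characters, then move the first 3 characters to the end (rotate left by 3).
On "rqinapfmkibxvu" that produces "napfmkibrqi".
(Check on "uspmmhnntbrf": → "uspmmhnnt" → "mmhnntusp" ✓)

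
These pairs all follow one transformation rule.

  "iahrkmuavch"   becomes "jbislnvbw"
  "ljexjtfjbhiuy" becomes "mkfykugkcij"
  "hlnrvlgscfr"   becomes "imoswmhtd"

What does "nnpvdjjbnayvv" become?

Looking at the pairs, the operation is to shift every letter 1 place forward in the alphabet (wrapping around), then delete the last 2 characters.
Starting from "nnpvdjjbnayvv": after the first operation, "ooqwekkcobzww"; after the second, "ooqwekkcobz".
(Check on "hlnrvlgscfr": → "imoswmhtdgs" → "imoswmhtd" ✓)

ooqwekkcobz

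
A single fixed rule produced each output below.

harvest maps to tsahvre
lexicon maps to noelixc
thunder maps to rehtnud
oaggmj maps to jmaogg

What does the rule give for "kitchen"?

neikcth

The pattern: move the last 2 characters to the front (rotate right by 2), then swap each adjacent pair of characters (1↔2, 3↔4, ...).
Working it through for "kitchen": intermediate "enkitch", final "neikcth".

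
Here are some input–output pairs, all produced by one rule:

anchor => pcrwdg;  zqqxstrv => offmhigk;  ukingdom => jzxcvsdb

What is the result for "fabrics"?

upqgxrh

What's happening: shift every letter 11 places backward in the alphabet (wrapping around).
On "fabrics" that produces "upqgxrh".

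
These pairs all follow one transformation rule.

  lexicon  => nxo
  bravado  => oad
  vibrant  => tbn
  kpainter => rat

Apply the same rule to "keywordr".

Looking at the pairs, the operation is to move the last character to the front, then keep one character in every 3, starting at position 1 (positions 1st, 4th, 7th, ...).
So "keywordr" becomes "ryr".

ryr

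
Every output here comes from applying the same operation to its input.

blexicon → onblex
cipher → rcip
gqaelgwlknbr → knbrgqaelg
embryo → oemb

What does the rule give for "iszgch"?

hisz

The pattern: swap the front and back halves of the string, then delete the first 2 characters.
Starting from "iszgch": after the first operation, "gchisz"; after the second, "hisz".
(Check on "gqaelgwlknbr": → "wlknbrgqaelg" → "knbrgqaelg" ✓)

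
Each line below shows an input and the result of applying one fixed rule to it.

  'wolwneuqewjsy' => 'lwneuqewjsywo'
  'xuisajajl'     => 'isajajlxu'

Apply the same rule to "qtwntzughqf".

In each case the input is transformed by: move the first 2 characters to the end (rotate left by 2).
So "qtwntzughqf" becomes "wntzughqfqt".

wntzughqfqt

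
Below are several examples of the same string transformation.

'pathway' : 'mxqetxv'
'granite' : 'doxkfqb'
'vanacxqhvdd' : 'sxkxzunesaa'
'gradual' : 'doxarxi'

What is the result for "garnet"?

The rule is to shift every letter 3 places backward in the alphabet (wrapping around).
For "garnet" the result is "dxokbq".

dxokbq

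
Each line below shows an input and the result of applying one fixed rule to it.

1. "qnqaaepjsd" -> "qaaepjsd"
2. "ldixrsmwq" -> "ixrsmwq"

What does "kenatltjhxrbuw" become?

natltjhxrbuw

The rule is to delete the first 2 characters.
"kenatltjhxrbuw" → "natltjhxrbuw".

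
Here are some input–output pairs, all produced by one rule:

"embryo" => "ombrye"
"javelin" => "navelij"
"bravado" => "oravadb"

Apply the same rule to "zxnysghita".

The pattern: swap the first and last characters.
Applying that to "zxnysghita" gives "axnysghitz".

axnysghitz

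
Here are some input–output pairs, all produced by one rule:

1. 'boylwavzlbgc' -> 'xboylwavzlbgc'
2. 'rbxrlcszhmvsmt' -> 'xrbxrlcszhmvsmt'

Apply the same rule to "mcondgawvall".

What's happening: prepend "x".
So "mcondgawvall" becomes "xmcondgawvall".

xmcondgawvall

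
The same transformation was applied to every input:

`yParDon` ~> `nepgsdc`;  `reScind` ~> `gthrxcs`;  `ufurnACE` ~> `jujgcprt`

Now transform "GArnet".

Looking at the pairs, the operation is to shift every letter 11 places backward in the alphabet (wrapping around), then convert every letter to lowercase.
Starting from "GArnet": after the first operation, "VPgcti"; after the second, "vpgcti".

vpgcti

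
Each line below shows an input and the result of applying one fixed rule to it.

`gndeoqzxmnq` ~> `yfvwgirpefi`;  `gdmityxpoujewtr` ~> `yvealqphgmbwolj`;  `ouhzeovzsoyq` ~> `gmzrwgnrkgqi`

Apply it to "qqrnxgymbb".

The pattern: shift every letter 8 places backward in the alphabet (wrapping around).
On "qqrnxgymbb" that produces "iijfpyqett".

iijfpyqett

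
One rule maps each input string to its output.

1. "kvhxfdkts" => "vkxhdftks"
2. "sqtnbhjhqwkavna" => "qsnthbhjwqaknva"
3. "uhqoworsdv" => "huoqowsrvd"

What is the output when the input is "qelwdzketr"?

eqwlzdekrt

What's happening: swap each adjacent pair of characters (1↔2, 3↔4, ...).
Doing the same to "qelwdzketr": "eqwlzdekrt".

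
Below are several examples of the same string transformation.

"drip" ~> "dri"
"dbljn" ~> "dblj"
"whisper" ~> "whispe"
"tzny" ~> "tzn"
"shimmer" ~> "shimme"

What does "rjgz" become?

rjg

The transformation: delete the last character.
On "rjgz" that produces "rjg".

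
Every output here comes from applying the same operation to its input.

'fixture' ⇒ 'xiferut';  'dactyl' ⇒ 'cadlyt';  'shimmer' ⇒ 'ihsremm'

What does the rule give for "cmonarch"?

Each output is the input with this applied: move the first 3 characters to the end (rotate left by 3), then reverse the string.
Applying both steps to "cmonarch": "narchcmo", then "omchcran".

omchcran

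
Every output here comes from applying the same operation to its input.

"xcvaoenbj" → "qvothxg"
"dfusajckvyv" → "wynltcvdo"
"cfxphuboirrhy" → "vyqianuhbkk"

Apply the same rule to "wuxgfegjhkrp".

pnqzyxzcad

The pattern: shift every letter 7 places backward in the alphabet (wrapping around), then delete the last 2 characters.
"wuxgfegjhkrp" → "pnqzyxzcadki" → "pnqzyxzcad".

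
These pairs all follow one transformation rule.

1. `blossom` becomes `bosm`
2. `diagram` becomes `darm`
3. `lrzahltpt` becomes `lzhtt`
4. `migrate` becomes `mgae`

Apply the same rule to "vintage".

The pattern: keep every other character starting from the first (positions 1st, 3rd, 5th, ...).
For "vintage" the result is "vnae".

vnae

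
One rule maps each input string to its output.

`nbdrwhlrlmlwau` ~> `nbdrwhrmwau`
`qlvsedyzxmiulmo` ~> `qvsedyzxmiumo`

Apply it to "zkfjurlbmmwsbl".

The rule is to remove every "l".
Applying that to "zkfjurlbmmwsbl" gives "zkfjurbmmwsb".

zkfjurbmmwsb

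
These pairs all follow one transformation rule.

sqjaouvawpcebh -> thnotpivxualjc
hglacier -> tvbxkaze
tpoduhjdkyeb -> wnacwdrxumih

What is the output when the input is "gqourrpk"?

nkkidzjh

The transformation: shift every letter 7 places backward in the alphabet (wrapping around), then move the first 3 characters to the end (rotate left by 3).
So "gqourrpk" becomes "nkkidzjh".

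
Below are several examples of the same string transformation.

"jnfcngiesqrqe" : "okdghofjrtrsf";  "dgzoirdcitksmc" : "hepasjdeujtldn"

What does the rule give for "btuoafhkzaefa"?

ucpvgblibagfb

In each case the input is transformed by: swap each adjacent pair of characters (1↔2, 3↔4, ...), then shift every letter 1 place forward in the alphabet (wrapping around).
Starting from "btuoafhkzaefa": after the first operation, "tboufakhazfea"; after the second, "ucpvgblibagfb".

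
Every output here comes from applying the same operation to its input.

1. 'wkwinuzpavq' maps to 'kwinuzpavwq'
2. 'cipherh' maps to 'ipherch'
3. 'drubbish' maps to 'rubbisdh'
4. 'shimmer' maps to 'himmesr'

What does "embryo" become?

mbryeo

In each case the input is transformed by: swap the first and last characters, then move the first character to the end.
For "embryo", step one produces "ombrye"; step two turns that into "mbryeo".
(Check on "cipherh": → "hipherc" → "ipherch" ✓)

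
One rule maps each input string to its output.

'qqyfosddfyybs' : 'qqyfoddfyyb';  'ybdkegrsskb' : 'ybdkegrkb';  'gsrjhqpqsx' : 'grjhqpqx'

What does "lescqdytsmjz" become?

The rule is to remove every "s".
Doing the same to "lescqdytsmjz": "lecqdytmjz".

lecqdytmjz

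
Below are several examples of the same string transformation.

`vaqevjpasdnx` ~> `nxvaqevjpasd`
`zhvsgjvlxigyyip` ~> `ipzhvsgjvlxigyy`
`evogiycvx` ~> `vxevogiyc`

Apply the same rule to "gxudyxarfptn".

tngxudyxarfp

The transformation: move the last 2 characters to the front (rotate right by 2).
"gxudyxarfptn" → "tngxudyxarfp".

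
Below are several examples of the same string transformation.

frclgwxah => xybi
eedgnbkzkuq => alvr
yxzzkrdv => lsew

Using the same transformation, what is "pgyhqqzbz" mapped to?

What's happening: shift every letter 1 place forward in the alphabet (wrapping around), then keep only the last 4 characters.
Applying both steps to "pgyhqqzbz": "qhzirraca", then "raca".
(Check on "eedgnbkzkuq": → "ffehoclalvr" → "alvr" ✓)

raca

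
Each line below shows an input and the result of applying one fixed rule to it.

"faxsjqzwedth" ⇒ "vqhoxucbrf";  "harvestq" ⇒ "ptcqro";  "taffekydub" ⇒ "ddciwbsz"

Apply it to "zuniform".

lgdmpk

The pattern: shift every letter 2 places backward in the alphabet (wrapping around), then delete the first 2 characters.
So "zuniform" becomes "lgdmpk".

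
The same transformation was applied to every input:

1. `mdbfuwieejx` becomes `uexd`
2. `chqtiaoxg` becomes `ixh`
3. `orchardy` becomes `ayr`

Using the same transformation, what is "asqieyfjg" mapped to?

ejs

In each case the input is transformed by: keep one character in every 3, starting at position 2 (positions 2nd, 5th, 8th, ...), then move the first character to the end.
So "asqieyfjg" becomes "ejs".
(Check on "mdbfuwieejx": → "duex" → "uexd" ✓)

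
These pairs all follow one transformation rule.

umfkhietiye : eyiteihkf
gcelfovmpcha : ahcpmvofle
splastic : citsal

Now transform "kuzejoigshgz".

zghsgiojez

Rule — reverse the string, then delete the last 2 characters.
"kuzejoigshgz" → "zghsgiojez".
(Check on "umfkhietiye": → "eyiteihkfmu" → "eyiteihkf" ✓)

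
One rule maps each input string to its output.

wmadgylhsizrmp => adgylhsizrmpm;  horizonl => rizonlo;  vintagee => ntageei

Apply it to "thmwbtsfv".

mwbtsfvh

The pattern: delete the first character, then move the first character to the end.
Working it through for "thmwbtsfv": intermediate "hmwbtsfv", final "mwbtsfvh".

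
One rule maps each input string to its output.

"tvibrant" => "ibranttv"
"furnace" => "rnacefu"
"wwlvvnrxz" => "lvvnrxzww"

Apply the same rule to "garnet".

rnetga

Each output is the input with this applied: move the first 2 characters to the end (rotate left by 2).
For "garnet" the result is "rnetga".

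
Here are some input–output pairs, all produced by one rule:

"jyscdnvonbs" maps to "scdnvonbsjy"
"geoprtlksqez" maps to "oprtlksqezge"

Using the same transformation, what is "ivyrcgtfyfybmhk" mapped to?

yrcgtfyfybmhkiv

Each output is the input with this applied: move the first 2 characters to the end (rotate left by 2).
Applying that to "ivyrcgtfyfybmhk" gives "yrcgtfyfybmhkiv".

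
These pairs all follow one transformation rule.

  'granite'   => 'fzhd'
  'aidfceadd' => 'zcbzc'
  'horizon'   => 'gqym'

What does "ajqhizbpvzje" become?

In each case the input is transformed by: keep every other character starting from the first (positions 1st, 3rd, 5th, ...), then shift every letter 1 place backward in the alphabet (wrapping around).
On "ajqhizbpvzje": the first step gives "aqibvj", and the second then gives "zphaui".

zphaui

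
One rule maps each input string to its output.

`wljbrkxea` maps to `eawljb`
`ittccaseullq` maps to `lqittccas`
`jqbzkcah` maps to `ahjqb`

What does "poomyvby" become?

bypoo

The rule is to move the last 2 characters to the front (rotate right by 2), then delete the last 3 characters.
Applying both steps to "poomyvby": "bypoomyv", then "bypoo".
(Check on "wljbrkxea": → "eawljbrkx" → "eawljb" ✓)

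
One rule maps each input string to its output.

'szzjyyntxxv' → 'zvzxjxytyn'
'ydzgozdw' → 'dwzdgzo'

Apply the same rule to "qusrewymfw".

In each case the input is transformed by: delete the first character, then take characters alternately from the front and the back (1st, last, 2nd, 2nd-last, ...).
Starting from "qusrewymfw": after the first operation, "usrewymfw"; after the second, "uwsfrmeyw".

uwsfrmeyw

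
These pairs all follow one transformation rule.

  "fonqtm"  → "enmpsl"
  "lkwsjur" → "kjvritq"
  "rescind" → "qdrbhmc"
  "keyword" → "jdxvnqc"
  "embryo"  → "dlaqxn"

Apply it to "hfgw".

gefv

The transformation: shift every letter 1 place backward in the alphabet (wrapping around).
"hfgw" → "gefv".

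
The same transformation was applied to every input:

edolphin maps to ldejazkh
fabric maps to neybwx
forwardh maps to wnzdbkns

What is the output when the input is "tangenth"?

ajpdpwjc

Each output is the input with this applied: swap the front and back halves of the string, then shift every letter 4 places backward in the alphabet (wrapping around).
Applying both steps to "tangenth": "enthtang", then "ajpdpwjc".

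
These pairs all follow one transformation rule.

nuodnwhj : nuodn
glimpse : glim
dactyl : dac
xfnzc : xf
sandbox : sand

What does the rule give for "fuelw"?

The pattern: delete the last 3 characters.
Doing the same to "fuelw": "fu".

fu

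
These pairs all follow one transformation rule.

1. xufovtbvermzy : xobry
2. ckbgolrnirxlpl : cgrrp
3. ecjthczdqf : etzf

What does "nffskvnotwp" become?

nsnw

Rule — keep one character in every 3, starting at position 1 (positions 1st, 4th, 7th, ...).
So "nffskvnotwp" becomes "nsnw".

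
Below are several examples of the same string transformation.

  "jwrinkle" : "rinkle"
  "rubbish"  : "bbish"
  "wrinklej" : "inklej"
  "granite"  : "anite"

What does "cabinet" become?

The rule is to delete the first 2 characters.
Applying that to "cabinet" gives "binet".

binet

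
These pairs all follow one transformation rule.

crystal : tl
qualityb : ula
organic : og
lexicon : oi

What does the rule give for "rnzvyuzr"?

The transformation: sort the characters into reverse alphabetical order, then keep one character in every 3, starting at position 2 (positions 2nd, 5th, 8th, ...).
On "rnzvyuzr": the first step gives "zzyvurrn", and the second then gives "zun".
(Check on "lexicon": → "xonliec" → "oi" ✓)

zun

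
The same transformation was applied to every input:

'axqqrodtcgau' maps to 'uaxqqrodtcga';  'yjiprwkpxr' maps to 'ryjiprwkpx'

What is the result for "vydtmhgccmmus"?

svydtmhgccmmu

What's happening: move the last character to the front.
On "vydtmhgccmmus" that produces "svydtmhgccmmu".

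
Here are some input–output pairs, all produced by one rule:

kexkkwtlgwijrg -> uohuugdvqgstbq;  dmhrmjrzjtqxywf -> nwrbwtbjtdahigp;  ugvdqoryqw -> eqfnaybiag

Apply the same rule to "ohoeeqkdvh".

Each output is the input with this applied: shift every letter 10 places forward in the alphabet (wrapping around).
On "ohoeeqkdvh" that produces "yryooaunfr".

yryooaunfr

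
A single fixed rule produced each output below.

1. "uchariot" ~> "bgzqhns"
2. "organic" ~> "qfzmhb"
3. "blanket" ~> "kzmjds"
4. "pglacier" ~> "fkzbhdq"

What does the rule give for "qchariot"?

bgzqhns

Rule — delete the first character, then shift every letter 1 place backward in the alphabet (wrapping around).
On "qchariot" that produces "bgzqhns".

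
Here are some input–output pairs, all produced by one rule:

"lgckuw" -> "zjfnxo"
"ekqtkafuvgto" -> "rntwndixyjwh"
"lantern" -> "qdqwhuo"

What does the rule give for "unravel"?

oqudyhx

Looking at the pairs, the operation is to shift every letter 3 places forward in the alphabet (wrapping around), then swap the first and last characters.
Working it through for "unravel": intermediate "xqudyho", final "oqudyhx".
(Check on "ekqtkafuvgto": → "hntwndixyjwr" → "rntwndixyjwh" ✓)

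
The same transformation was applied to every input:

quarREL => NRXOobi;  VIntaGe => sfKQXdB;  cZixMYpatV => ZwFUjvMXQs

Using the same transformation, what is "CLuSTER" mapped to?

In each case the input is transformed by: shift every letter 3 places backward in the alphabet (wrapping around), then flip the case of every letter.
For "CLuSTER", step one produces "ZIrPQBO"; step two turns that into "ziRpqbo".
(Check on "VIntaGe": → "SFkqxDb" → "sfKQXdB" ✓)

ziRpqbo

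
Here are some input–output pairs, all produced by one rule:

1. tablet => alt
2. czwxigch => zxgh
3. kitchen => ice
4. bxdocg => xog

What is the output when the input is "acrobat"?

coa

What's happening: keep every other character starting from the second (positions 2nd, 4th, 6th, ...).
Applying that to "acrobat" gives "coa".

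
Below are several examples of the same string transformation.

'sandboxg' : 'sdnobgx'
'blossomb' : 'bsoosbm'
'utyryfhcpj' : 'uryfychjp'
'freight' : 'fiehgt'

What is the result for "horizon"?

hirozn

Each output is the input with this applied: swap each adjacent pair of characters (1↔2, 3↔4, ...), then delete the first character.
Working it through for "horizon": intermediate "ohirozn", final "hirozn".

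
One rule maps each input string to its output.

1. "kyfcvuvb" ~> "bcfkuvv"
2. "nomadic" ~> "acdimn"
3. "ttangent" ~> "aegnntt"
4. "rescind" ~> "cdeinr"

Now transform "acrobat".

aabcor

In each case the input is transformed by: sort the characters into alphabetical order, then delete the last character.
Starting from "acrobat": after the first operation, "aabcort"; after the second, "aabcor".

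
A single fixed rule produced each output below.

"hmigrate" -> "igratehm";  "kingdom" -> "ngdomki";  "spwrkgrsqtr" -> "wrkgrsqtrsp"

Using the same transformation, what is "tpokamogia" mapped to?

okamogiatp

The transformation: move the first 2 characters to the end (rotate left by 2).
Doing the same to "tpokamogia": "okamogiatp".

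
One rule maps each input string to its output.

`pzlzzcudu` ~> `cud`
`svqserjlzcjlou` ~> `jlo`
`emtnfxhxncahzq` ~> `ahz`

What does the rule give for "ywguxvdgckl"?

gck

The transformation: delete the last character, then keep only the last 3 characters.
"ywguxvdgckl" → "ywguxvdgck" → "gck".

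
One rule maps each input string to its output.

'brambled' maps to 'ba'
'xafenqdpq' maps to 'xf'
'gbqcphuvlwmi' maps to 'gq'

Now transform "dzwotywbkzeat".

What's happening: keep every other character starting from the first (positions 1st, 3rd, 5th, ...), then keep only the first 2 characters.
For "dzwotywbkzeat", step one produces "dwtwket"; step two turns that into "dw".

dw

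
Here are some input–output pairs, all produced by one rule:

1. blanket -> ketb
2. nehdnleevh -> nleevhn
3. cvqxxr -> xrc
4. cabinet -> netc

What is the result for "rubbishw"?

The transformation: move the first character to the end, then delete the first 3 characters.
On "rubbishw": the first step gives "ubbishwr", and the second then gives "ishwr".

ishwr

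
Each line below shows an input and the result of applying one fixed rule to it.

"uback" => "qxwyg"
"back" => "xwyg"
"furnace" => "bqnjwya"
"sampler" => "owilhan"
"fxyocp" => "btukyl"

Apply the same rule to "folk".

bkhg

The pattern: shift every letter 4 places backward in the alphabet (wrapping around).
Applying that to "folk" gives "bkhg".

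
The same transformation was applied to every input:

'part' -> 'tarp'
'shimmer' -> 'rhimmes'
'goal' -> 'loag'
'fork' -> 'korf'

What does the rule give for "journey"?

yournej

The pattern: swap the first and last characters.
So "journey" becomes "yournej".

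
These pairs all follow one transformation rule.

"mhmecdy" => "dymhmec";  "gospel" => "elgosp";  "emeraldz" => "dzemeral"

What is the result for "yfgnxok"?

The pattern: move the last 2 characters to the front (rotate right by 2).
"yfgnxok" → "okyfgnx".

okyfgnx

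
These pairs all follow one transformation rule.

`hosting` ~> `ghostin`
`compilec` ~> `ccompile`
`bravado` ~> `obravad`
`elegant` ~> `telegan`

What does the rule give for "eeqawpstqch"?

The rule is to move the last character to the front.
Doing the same to "eeqawpstqch": "heeqawpstqc".

heeqawpstqc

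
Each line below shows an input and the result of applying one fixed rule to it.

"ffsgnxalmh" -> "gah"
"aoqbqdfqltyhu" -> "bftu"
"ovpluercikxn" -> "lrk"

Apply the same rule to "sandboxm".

dx

What's happening: delete the first character, then keep one character in every 3, starting at position 3 (positions 3rd, 6th, 9th, ...).
Applying both steps to "sandboxm": "andboxm", then "dx".
(Check on "ovpluercikxn": → "vpluercikxn" → "lrk" ✓)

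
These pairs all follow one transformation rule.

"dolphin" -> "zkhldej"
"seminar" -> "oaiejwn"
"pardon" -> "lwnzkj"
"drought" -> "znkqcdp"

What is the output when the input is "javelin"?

fwrahej

The pattern: shift every letter 4 places backward in the alphabet (wrapping around).
"javelin" → "fwrahej".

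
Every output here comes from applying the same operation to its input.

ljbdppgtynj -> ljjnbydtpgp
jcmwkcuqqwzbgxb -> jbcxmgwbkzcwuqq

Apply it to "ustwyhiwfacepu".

uusptewcyahfiw

Rule — take characters alternately from the front and the back (1st, last, 2nd, 2nd-last, ...).
Doing the same to "ustwyhiwfacepu": "uusptewcyahfiw".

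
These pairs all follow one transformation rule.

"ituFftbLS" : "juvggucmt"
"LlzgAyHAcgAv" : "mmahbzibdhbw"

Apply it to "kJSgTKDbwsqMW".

Each output is the input with this applied: shift every letter 1 place forward in the alphabet (wrapping around), then convert every letter to lowercase.
Working it through for "kJSgTKDbwsqMW": intermediate "lKThULEcxtrNX", final "lkthulecxtrnx".

lkthulecxtrnx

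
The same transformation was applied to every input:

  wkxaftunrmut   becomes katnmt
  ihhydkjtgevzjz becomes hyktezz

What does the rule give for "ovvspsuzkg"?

In each case the input is transformed by: keep every other character starting from the second (positions 2nd, 4th, 6th, ...).
For "ovvspsuzkg" the result is "vsszg".

vsszg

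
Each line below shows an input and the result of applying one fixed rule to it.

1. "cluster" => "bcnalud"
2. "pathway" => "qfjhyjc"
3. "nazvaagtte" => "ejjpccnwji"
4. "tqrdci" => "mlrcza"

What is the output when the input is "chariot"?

arxclqj

The transformation: move the first 3 characters to the end (rotate left by 3), then shift every letter 9 places forward in the alphabet (wrapping around).
Applying both steps to "chariot": "riotcha", then "arxclqj".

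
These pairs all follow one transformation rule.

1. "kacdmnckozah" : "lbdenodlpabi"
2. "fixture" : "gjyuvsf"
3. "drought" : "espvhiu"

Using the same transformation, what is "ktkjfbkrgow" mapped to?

lulkgclshpx

Looking at the pairs, the operation is to shift every letter 1 place forward in the alphabet (wrapping around).
Doing the same to "ktkjfbkrgow": "lulkgclshpx".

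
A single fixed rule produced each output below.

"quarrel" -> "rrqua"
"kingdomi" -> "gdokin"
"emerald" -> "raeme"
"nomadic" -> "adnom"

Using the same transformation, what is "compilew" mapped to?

Rule — delete the last 2 characters, then move the first 3 characters to the end (rotate left by 3).
"compilew" → "compil" → "pilcom".

pilcom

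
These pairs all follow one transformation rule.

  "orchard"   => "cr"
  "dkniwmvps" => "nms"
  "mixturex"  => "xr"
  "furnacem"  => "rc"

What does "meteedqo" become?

td

Each output is the input with this applied: keep one character in every 3, starting at position 3 (positions 3rd, 6th, 9th, ...).
So "meteedqo" becomes "td".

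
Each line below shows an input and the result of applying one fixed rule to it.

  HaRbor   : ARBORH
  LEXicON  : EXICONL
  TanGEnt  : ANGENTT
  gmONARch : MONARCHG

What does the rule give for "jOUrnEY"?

OURNEYJ

Rule — move the first character to the end, then convert every letter to uppercase.
Applying both steps to "jOUrnEY": "OUrnEYj", then "OURNEYJ".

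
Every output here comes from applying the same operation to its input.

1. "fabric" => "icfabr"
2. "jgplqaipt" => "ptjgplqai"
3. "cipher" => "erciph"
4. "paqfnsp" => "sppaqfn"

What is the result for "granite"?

tegrani

Each output is the input with this applied: move the last 2 characters to the front (rotate right by 2).
Applying that to "granite" gives "tegrani".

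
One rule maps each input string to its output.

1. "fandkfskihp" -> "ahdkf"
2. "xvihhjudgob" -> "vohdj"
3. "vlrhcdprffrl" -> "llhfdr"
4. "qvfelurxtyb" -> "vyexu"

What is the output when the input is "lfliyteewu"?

fuiet

The transformation: keep every other character starting from the second (positions 2nd, 4th, 6th, ...), then take characters alternately from the front and the back (1st, last, 2nd, 2nd-last, ...).
On "lfliyteewu": the first step gives "fiteu", and the second then gives "fuiet".
(Check on "vlrhcdprffrl": → "lhdrfl" → "llhfdr" ✓)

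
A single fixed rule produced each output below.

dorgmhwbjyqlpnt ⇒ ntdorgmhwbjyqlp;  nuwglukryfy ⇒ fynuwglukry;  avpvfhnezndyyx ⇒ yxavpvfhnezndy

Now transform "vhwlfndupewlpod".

odvhwlfndupewlp

The pattern: move the last 2 characters to the front (rotate right by 2).
"vhwlfndupewlpod" → "odvhwlfndupewlp".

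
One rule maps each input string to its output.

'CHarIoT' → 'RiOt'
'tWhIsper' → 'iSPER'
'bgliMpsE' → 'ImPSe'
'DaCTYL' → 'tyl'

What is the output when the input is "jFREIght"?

Each output is the input with this applied: flip the case of every letter, then delete the first 3 characters.
So "jFREIght" becomes "eiGHT".

eiGHT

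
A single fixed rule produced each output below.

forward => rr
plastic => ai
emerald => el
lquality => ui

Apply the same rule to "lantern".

nr

Looking at the pairs, the operation is to keep one character in every 3, starting at position 3 (positions 3rd, 6th, 9th, ...).
Doing the same to "lantern": "nr".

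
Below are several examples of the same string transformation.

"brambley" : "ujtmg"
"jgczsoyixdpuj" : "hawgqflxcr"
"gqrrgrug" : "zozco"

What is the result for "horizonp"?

qhwvx

Each output is the input with this applied: shift every letter 8 places forward in the alphabet (wrapping around), then delete the first 3 characters.
Applying both steps to "horizonp": "pwzqhwvx", then "qhwvx".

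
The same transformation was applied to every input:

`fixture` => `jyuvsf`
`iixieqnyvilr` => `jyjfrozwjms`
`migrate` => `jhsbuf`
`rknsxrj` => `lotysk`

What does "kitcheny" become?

judifoz

Looking at the pairs, the operation is to delete the first character, then shift every letter 1 place forward in the alphabet (wrapping around).
For "kitcheny" the result is "judifoz".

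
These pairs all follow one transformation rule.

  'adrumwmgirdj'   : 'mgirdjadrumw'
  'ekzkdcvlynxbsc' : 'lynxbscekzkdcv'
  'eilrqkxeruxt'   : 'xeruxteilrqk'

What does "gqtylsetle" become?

setlegqtyl

What's happening: swap the front and back halves of the string.
Doing the same to "gqtylsetle": "setlegqtyl".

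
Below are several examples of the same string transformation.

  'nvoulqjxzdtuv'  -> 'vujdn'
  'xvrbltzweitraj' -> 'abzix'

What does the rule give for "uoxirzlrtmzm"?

milu

Each output is the input with this applied: keep one character in every 3, starting at position 1 (positions 1st, 4th, 7th, ...), then swap the first and last characters.
"uoxirzlrtmzm" → "uilm" → "milu".
(Check on "xvrbltzweitraj": → "xbzia" → "abzix" ✓)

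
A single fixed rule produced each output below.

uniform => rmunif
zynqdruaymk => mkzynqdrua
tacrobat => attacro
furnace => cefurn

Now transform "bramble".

lebram

Each output is the input with this applied: move the last 3 characters to the front (rotate right by 3), then delete the first character.
Working it through for "bramble": intermediate "blebram", final "lebram".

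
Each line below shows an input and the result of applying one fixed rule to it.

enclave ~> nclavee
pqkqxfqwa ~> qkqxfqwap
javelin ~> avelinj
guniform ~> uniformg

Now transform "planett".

The transformation: move the first character to the end.
For "planett" the result is "lanettp".

lanettp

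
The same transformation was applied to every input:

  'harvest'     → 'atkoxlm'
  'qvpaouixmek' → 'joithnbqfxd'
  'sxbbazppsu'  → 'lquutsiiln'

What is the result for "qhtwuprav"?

jampnikto

The pattern: shift every letter 7 places backward in the alphabet (wrapping around).
For "qhtwuprav" the result is "jampnikto".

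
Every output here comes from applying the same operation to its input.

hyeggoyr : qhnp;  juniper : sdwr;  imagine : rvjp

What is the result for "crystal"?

The transformation: shift every letter 9 places forward in the alphabet (wrapping around), then keep only the first 4 characters.
For "crystal", step one produces "lahbcju"; step two turns that into "lahb".

lahb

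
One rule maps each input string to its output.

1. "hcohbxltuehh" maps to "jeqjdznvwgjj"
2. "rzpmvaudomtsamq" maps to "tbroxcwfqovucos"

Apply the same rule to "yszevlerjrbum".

aubgxngtltdwo

What's happening: shift every letter 2 places forward in the alphabet (wrapping around).
For "yszevlerjrbum" the result is "aubgxngtltdwo".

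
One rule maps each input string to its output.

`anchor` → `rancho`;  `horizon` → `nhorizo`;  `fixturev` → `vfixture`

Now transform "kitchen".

The rule is to move the last character to the front.
Doing the same to "kitchen": "nkitche".

nkitche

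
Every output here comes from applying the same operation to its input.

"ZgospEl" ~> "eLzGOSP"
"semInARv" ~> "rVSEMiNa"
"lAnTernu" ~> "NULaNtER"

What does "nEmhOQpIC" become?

icNeMHoqP

In each case the input is transformed by: move the last 2 characters to the front (rotate right by 2), then flip the case of every letter.
Working it through for "nEmhOQpIC": intermediate "ICnEmhOQp", final "icNeMHoqP".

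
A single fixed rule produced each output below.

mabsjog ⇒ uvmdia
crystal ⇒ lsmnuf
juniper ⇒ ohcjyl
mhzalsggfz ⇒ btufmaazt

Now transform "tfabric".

zuvlcw

Rule — delete the first character, then shift every letter 6 places backward in the alphabet (wrapping around).
On "tfabric": the first step gives "fabric", and the second then gives "zuvlcw".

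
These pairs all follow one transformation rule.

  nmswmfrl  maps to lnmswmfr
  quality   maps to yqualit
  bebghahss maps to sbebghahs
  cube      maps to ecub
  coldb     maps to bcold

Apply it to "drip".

pdri

The transformation: move the last character to the front.
So "drip" becomes "pdri".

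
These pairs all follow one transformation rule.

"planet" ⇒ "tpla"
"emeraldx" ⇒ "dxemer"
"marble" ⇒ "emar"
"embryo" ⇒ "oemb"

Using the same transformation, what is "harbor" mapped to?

Rule — swap the front and back halves of the string, then delete the first 2 characters.
Applying both steps to "harbor": "borhar", then "rhar".

rhar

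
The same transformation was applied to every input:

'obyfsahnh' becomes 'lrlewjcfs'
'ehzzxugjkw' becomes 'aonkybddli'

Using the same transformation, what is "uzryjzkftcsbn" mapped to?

In each case the input is transformed by: shift every letter 4 places forward in the alphabet (wrapping around), then reverse the string.
Working it through for "uzryjzkftcsbn": intermediate "ydvcndojxgwfr", final "rfwgxjodncvdy".

rfwgxjodncvdy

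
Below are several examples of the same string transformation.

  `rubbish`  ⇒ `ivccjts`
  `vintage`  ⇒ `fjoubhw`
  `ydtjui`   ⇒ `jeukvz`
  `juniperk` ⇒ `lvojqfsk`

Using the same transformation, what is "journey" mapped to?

zpvsofk

What's happening: shift every letter 1 place forward in the alphabet (wrapping around), then swap the first and last characters.
On "journey" that produces "zpvsofk".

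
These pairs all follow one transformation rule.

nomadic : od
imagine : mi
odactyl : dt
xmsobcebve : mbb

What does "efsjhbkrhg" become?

Rule — keep one character in every 3, starting at position 2 (positions 2nd, 5th, 8th, ...).
So "efsjhbkrhg" becomes "fhr".

fhr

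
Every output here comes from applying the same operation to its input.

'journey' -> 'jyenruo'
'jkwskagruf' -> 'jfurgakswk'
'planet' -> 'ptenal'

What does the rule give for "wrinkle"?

welknir

Each output is the input with this applied: reverse the string, then move the last character to the front.
Starting from "wrinkle": after the first operation, "elknirw"; after the second, "welknir".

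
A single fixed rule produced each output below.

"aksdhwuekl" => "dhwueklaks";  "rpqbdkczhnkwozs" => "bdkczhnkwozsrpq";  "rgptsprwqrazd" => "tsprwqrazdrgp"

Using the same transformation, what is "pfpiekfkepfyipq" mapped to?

iekfkepfyipqpfp

The pattern: move the first 3 characters to the end (rotate left by 3).
For "pfpiekfkepfyipq" the result is "iekfkepfyipqpfp".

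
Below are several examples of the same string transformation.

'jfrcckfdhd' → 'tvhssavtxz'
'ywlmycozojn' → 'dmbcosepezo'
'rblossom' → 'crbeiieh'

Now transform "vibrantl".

byrhqdjl

Each output is the input with this applied: swap the first and last characters, then shift every letter 10 places backward in the alphabet (wrapping around).
On "vibrantl": the first step gives "librantv", and the second then gives "byrhqdjl".
(Check on "ywlmycozojn": → "nwlmycozojy" → "dmbcosepezo" ✓)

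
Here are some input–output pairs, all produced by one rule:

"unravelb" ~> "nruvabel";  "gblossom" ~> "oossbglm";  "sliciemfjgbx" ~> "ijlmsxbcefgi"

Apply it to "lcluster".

The pattern: sort the characters into alphabetical order, then swap the front and back halves of the string.
On "lcluster": the first step gives "cellrstu", and the second then gives "rstucell".

rstucell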